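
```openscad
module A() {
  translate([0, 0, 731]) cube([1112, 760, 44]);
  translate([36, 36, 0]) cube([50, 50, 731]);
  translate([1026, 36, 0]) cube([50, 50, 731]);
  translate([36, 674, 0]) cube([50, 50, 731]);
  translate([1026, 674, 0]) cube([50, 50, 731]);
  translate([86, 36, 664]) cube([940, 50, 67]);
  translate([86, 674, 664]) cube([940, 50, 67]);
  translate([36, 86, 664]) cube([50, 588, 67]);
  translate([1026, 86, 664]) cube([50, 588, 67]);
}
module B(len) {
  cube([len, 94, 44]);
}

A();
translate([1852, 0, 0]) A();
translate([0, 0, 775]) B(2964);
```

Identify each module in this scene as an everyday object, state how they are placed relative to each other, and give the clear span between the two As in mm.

Second table starts at x = 1852; first ends at x = 1112; clear span = 1852 − 1112 = 740 mm.

A is a table. B is a beam. A beam spans the tops of two tables. The clear span between the two tables is 740 mm.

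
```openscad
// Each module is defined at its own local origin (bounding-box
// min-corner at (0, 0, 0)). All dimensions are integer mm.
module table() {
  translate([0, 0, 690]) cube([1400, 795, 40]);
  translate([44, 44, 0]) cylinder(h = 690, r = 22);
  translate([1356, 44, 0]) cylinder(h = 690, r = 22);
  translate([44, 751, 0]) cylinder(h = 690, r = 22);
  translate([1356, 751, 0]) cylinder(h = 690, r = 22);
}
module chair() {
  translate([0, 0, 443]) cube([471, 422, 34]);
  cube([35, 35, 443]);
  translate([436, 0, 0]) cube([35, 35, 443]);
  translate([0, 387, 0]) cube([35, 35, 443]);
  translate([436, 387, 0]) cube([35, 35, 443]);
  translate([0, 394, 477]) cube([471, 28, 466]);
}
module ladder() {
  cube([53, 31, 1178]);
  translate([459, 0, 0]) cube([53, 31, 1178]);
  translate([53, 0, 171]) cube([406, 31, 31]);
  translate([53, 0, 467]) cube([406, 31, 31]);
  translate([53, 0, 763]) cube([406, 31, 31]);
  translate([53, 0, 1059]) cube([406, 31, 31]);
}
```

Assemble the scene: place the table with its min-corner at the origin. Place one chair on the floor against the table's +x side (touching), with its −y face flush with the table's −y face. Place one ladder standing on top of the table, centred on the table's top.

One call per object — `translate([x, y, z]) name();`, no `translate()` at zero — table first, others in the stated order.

table();
translate([1400, 0, 0]) chair();
translate([444, 382, 730]) ladder();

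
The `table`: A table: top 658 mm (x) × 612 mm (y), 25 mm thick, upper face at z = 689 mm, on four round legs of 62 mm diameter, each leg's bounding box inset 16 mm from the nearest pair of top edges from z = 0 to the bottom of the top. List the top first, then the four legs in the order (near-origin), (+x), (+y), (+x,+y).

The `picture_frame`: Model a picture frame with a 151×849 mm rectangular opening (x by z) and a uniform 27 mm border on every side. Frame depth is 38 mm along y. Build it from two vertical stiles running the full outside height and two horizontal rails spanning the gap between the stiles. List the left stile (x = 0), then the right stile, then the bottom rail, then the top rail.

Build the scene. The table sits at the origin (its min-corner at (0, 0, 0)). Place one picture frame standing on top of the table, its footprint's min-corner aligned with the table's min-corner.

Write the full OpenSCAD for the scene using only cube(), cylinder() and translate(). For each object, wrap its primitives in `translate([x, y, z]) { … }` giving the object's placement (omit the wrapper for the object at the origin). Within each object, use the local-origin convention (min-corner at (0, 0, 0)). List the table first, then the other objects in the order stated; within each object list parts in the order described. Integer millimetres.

translate([0, 0, 664]) cube([658, 612, 25]);
translate([47, 47, 0]) cylinder(h = 664, r = 31);
translate([611, 47, 0]) cylinder(h = 664, r = 31);
translate([47, 565, 0]) cylinder(h = 664, r = 31);
translate([611, 565, 0]) cylinder(h = 664, r = 31);
translate([0, 0, 689]) {
  cube([27, 38, 903]);
  translate([178, 0, 0]) cube([27, 38, 903]);
  translate([27, 0, 0]) cube([151, 38, 27]);
  translate([27, 0, 876]) cube([151, 38, 27]);
}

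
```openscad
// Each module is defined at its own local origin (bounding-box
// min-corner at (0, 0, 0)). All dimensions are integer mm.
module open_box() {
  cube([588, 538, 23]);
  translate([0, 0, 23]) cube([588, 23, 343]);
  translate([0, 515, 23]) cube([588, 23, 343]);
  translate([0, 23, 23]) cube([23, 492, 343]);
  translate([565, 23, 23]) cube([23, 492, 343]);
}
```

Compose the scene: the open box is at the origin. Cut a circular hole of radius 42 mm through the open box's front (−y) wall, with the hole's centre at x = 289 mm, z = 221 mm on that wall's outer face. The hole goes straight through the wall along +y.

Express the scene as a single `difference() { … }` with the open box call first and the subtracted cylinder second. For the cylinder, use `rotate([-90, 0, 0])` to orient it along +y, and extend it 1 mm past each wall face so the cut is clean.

difference() {
  open_box();
  translate([289, -1, 221]) rotate([-90, 0, 0]) cylinder(h = 25, r = 42);
}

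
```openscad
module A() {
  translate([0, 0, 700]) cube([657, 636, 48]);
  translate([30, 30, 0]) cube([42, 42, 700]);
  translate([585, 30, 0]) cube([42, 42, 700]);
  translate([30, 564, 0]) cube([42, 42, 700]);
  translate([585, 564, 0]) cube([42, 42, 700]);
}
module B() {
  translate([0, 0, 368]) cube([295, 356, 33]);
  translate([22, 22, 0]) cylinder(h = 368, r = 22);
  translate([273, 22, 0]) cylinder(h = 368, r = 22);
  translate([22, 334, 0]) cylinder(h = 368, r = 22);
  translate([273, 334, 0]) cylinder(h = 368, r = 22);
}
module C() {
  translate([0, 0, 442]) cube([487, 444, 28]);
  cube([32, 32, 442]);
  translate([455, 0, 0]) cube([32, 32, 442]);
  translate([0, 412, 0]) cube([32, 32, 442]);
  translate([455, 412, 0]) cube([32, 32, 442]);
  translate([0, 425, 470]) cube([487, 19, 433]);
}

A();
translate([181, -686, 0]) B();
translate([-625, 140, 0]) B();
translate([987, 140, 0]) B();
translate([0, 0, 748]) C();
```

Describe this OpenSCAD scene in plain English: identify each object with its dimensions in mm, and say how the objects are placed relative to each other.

A is a table with a 657×636 mm rectangular top, 48 mm thick, top surface at z = 748 mm, supported by four 42×42 mm square legs, each inset 30 mm from the nearest pair of top edges, running from the floor.

B is a simple wooden stool: a rectangular seat 295 mm (x) by 356 mm (y), 33 mm thick, top face at z = 401 mm, on four round legs, each 44 mm in diameter. The legs rest on z = 0, each leg's axis is inset half a diameter from the nearest pair of seat edges (so the leg's bounding box is flush with the corner).

C is a chair: 487×444 mm seat, 28 mm thick, top at z = 470 mm, on four 32 mm square corner legs flush with the seat edges. A 19 mm thick backrest slab spans the full seat width, extending 433 mm above the seat top, its back face flush with the seat's +y edge.

Three stools sit around the table at the −y, −x, +x sides. The chair is on top of the table.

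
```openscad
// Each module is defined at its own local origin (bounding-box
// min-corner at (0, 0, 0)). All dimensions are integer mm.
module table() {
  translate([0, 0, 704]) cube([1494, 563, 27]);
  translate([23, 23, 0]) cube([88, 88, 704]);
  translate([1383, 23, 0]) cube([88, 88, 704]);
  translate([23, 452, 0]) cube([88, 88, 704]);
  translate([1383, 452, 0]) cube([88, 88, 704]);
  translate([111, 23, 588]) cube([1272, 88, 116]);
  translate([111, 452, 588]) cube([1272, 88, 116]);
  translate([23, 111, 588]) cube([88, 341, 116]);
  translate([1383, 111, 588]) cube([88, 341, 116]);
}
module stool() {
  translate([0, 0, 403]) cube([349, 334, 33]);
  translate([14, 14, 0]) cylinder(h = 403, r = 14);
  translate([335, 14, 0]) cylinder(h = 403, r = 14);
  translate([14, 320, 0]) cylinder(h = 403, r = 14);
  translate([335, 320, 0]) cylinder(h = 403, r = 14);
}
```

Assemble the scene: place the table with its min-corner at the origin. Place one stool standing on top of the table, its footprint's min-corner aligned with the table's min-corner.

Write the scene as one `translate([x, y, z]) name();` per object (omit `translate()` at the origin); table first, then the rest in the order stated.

table();
translate([0, 0, 731]) stool();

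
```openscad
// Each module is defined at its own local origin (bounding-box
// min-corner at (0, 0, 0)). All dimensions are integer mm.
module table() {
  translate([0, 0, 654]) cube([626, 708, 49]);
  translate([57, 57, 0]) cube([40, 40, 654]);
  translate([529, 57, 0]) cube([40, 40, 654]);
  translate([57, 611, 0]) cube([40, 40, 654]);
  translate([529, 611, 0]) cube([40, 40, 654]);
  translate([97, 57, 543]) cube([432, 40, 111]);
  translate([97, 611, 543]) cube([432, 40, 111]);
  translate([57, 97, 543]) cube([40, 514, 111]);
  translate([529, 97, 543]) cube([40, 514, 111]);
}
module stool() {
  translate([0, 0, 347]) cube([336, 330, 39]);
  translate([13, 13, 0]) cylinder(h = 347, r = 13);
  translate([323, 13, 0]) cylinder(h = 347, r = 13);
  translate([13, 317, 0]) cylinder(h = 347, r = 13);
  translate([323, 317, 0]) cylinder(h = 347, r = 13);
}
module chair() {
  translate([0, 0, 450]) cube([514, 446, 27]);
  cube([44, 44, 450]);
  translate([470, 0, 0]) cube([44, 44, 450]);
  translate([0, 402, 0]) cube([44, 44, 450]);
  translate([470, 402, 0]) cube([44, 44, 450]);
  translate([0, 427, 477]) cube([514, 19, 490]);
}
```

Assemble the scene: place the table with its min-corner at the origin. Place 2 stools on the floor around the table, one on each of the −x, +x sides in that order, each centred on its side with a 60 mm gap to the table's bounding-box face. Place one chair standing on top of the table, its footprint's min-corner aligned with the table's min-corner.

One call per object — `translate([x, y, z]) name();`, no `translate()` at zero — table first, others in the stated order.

table();
translate([-396, 189, 0]) stool();
translate([686, 189, 0]) stool();
translate([0, 0, 703]) chair();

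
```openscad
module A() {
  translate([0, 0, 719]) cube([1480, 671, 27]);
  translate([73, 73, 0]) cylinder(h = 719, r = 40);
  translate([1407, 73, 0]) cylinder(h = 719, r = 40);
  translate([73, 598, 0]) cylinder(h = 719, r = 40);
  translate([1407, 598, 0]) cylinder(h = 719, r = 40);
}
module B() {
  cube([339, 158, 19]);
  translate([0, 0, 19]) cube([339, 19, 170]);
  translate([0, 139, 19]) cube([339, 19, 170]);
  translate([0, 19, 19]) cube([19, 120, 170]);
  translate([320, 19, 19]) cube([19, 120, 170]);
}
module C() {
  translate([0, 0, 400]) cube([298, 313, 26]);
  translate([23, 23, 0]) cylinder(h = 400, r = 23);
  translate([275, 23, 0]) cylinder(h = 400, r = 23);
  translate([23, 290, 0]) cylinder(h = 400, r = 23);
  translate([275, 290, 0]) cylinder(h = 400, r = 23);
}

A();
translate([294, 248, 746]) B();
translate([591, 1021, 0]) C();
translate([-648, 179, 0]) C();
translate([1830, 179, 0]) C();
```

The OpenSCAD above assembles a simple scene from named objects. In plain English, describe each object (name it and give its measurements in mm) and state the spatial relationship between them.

A is a table: top 1480 mm (x) × 671 mm (y), 27 mm thick, upper face at z = 746 mm, on four round legs of 80 mm diameter, each leg's bounding box inset 33 mm from the nearest pair of top edges, running from z = 0 to the bottom of the top.

B is an open storage box with external size 339×158×189 mm and wall thickness 19 mm (the base is also 19 mm thick). The base covers the whole footprint; the four walls stand on the base, with the y-facing walls full-width and the x-facing walls fitting between their inner faces.

C is a four-legged stool. The seat is 298×313 mm, 26 mm thick, top at z = 426 mm. It stands on four round legs, each 46 mm in diameter, from z = 0 to the seat underside, each leg's axis is inset half a diameter from the nearest pair of seat edges (so the leg's bounding box is flush with the corner).

The open box is on top of the table. Three stools sit around the table at the +y, −x, +x sides.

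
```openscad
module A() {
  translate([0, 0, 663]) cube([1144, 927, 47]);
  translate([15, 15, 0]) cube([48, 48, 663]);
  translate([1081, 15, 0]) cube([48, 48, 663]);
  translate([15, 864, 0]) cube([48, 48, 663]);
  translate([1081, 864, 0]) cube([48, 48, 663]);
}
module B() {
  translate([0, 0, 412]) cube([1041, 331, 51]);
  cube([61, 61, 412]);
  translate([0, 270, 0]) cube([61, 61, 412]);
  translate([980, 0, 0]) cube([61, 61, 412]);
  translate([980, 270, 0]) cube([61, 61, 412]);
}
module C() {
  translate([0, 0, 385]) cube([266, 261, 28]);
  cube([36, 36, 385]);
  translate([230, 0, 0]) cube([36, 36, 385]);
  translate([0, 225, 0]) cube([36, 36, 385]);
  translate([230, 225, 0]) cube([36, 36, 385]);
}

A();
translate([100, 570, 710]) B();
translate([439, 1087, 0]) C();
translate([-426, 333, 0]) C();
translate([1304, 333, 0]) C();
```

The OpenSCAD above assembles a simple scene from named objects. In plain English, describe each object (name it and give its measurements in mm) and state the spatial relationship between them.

A is a rectangular dining table. The top is 1144×927×47 mm with its upper surface at z = 710 mm. It stands on four 48×48 mm square legs, each inset 15 mm from the nearest pair of top edges, running from the floor to the underside of the top.

B is a bench: a 1041×331 mm seat slab, 51 mm thick, top at z = 463 mm, on four 61×61 mm square legs flush with the seat corners and standing on z = 0.

C is a four-legged stool. The seat is a 266×261×28 mm slab whose top surface is at z = 413 mm; four square legs, each 36×36 mm in cross-section, run from the floor (z = 0) to the underside of the seat, each flush with a corner of the seat.

The bench is on top of the table. Three stools sit around the table at the +y, −x, +x sides.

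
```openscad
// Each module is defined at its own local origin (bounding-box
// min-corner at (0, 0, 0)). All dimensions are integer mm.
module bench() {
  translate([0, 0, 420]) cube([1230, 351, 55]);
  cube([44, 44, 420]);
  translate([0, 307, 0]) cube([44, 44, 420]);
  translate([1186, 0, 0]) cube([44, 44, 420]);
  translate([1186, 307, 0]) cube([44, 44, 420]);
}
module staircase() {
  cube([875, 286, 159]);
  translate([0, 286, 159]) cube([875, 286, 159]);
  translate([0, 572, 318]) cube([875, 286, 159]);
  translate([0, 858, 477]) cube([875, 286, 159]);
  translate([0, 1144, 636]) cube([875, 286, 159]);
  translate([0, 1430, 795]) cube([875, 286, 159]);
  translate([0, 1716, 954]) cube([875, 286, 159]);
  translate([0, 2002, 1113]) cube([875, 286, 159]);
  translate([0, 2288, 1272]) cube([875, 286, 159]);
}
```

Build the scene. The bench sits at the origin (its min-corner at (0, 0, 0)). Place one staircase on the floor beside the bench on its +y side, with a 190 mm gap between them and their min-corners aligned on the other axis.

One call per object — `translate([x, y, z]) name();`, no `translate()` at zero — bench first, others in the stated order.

bench();
translate([0, 541, 0]) staircase();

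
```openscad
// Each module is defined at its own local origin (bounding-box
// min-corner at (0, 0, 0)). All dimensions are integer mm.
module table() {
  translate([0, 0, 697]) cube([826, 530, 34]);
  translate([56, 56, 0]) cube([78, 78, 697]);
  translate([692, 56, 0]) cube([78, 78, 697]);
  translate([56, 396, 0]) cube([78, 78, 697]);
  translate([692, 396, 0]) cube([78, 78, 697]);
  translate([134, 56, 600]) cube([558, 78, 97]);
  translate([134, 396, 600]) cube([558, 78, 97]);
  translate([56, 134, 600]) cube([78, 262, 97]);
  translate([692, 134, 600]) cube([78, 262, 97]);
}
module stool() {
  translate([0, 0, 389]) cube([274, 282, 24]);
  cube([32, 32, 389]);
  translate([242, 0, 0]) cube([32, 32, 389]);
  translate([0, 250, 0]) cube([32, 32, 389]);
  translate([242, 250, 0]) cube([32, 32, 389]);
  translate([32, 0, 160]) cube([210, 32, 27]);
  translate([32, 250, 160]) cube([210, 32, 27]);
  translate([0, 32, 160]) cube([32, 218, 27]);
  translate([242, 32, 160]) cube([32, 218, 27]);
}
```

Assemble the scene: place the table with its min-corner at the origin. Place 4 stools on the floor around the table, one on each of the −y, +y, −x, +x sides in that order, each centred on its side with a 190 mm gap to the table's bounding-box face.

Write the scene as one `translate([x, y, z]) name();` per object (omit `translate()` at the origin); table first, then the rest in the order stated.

table();
translate([276, -472, 0]) stool();
translate([276, 720, 0]) stool();
translate([-464, 124, 0]) stool();
translate([1016, 124, 0]) stool();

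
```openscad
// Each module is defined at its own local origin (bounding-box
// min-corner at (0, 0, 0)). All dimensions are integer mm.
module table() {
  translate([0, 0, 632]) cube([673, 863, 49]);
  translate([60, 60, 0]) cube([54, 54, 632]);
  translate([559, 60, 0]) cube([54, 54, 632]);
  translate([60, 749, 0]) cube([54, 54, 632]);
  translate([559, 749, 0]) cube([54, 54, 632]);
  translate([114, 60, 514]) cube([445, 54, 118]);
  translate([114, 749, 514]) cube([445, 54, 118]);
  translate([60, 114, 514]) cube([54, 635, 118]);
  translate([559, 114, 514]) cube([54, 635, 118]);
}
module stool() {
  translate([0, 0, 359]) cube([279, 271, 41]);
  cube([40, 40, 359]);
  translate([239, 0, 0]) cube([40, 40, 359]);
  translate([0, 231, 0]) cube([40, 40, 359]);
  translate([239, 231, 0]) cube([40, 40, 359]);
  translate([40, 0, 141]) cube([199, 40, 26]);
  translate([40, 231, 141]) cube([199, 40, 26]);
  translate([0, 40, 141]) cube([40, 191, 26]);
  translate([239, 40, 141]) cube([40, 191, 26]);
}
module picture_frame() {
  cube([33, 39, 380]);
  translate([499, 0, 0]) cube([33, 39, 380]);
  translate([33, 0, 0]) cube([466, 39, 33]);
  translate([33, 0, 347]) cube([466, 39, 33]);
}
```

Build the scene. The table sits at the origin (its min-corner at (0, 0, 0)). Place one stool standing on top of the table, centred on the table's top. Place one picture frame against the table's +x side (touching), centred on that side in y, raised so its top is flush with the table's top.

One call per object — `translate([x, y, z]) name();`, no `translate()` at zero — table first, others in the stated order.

table();
translate([197, 296, 681]) stool();
translate([673, 412, 301]) picture_frame();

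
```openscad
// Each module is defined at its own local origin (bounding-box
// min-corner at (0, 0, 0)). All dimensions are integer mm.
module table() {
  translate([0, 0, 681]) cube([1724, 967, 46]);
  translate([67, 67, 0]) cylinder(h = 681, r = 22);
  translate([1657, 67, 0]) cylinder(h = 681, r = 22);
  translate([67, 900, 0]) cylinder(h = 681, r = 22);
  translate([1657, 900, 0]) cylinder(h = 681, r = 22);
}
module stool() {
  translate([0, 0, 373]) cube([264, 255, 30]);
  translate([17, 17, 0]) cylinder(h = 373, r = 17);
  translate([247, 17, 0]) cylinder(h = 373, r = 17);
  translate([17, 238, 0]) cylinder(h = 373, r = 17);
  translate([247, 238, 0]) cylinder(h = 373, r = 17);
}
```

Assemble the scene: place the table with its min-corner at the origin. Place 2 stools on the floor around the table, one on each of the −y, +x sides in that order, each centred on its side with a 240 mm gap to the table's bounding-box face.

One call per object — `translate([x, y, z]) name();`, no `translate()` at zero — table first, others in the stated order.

table();
translate([730, -495, 0]) stool();
translate([1964, 356, 0]) stool();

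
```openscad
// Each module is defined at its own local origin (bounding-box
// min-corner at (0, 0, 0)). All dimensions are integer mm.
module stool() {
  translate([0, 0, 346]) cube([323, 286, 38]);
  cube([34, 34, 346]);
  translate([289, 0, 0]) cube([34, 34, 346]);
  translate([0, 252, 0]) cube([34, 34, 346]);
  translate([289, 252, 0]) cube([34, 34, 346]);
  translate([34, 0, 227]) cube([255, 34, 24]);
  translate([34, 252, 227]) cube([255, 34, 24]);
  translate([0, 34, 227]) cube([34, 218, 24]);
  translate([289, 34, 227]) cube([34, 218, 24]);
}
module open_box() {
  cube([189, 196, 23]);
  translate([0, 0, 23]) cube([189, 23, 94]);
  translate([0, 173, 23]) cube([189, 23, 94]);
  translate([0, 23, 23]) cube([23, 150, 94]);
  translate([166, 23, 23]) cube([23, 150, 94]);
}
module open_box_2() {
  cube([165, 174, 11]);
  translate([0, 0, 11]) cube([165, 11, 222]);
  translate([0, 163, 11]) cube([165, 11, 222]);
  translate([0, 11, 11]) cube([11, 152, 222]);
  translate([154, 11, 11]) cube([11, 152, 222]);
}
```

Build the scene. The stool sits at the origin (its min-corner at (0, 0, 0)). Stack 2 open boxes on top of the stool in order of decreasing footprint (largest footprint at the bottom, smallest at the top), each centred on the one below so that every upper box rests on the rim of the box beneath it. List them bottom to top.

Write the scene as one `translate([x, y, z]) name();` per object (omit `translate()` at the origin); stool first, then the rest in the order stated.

stool();
translate([67, 45, 384]) open_box();
translate([79, 56, 501]) open_box_2();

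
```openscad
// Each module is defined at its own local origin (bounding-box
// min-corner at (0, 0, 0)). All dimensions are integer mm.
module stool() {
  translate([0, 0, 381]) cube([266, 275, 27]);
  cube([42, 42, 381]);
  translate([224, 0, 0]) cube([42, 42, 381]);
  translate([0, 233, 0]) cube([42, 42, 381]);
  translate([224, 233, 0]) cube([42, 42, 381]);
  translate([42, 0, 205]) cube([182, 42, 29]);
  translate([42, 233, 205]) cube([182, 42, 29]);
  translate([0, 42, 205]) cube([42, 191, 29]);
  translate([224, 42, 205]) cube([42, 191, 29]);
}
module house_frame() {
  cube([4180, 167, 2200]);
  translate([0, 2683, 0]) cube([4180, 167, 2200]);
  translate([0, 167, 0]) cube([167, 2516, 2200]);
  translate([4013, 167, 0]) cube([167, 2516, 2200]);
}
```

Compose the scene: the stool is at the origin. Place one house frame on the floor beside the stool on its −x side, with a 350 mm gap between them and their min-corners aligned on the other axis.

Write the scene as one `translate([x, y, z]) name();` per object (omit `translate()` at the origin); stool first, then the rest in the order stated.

stool();
translate([-4530, 0, 0]) house_frame();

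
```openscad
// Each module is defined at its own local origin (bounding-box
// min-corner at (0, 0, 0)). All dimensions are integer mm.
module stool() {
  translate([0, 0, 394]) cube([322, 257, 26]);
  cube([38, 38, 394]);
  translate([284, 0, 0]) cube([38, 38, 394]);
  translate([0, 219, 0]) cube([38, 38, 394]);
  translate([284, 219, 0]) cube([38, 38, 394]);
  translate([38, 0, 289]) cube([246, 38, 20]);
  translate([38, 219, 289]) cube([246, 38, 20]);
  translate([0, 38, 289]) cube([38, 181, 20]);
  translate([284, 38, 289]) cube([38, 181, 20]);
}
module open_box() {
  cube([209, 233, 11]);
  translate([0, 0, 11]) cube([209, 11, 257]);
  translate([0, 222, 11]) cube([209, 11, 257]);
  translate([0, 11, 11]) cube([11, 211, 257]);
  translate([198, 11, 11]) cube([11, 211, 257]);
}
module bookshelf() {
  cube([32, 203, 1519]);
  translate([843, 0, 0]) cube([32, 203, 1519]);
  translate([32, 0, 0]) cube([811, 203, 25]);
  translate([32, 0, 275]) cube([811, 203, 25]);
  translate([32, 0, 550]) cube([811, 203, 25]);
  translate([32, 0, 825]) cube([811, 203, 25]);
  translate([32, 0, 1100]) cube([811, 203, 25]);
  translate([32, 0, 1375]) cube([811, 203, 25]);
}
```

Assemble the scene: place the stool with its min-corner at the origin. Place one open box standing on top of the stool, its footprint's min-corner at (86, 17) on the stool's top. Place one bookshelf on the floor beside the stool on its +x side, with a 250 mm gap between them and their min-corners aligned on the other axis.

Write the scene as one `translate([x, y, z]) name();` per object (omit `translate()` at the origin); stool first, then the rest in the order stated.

stool();
translate([86, 17, 420]) open_box();
translate([572, 0, 0]) bookshelf();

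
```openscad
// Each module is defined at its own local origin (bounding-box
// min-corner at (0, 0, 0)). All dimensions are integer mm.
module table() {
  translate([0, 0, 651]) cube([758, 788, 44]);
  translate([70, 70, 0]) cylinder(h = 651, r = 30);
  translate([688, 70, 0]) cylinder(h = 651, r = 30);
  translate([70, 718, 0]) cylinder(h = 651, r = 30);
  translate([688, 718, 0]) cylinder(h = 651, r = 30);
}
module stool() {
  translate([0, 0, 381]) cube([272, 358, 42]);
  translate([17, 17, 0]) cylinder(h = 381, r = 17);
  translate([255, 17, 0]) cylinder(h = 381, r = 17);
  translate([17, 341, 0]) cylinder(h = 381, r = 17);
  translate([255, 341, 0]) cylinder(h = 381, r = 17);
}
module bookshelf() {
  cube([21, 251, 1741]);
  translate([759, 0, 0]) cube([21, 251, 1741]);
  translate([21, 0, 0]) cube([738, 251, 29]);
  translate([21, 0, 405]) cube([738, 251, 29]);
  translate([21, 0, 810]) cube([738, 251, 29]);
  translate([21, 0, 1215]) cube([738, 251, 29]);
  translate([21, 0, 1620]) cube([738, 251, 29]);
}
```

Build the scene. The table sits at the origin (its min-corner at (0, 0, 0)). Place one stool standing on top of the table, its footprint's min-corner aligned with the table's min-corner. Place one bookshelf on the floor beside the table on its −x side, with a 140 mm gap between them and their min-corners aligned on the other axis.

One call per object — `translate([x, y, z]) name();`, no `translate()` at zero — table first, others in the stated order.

table();
translate([0, 0, 695]) stool();
translate([-920, 0, 0]) bookshelf();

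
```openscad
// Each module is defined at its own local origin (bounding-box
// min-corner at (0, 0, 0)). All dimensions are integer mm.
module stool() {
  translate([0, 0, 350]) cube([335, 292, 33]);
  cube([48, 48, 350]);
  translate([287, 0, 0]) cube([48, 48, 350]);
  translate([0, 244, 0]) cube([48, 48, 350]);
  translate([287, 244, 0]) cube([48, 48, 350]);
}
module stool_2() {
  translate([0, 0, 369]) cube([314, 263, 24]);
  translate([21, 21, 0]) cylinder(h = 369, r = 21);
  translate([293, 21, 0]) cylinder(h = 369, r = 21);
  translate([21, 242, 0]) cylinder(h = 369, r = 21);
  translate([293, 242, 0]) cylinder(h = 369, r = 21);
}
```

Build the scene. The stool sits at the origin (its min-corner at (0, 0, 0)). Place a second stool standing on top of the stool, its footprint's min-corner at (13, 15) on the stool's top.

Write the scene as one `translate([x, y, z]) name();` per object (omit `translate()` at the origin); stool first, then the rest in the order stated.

stool();
translate([13, 15, 383]) stool_2();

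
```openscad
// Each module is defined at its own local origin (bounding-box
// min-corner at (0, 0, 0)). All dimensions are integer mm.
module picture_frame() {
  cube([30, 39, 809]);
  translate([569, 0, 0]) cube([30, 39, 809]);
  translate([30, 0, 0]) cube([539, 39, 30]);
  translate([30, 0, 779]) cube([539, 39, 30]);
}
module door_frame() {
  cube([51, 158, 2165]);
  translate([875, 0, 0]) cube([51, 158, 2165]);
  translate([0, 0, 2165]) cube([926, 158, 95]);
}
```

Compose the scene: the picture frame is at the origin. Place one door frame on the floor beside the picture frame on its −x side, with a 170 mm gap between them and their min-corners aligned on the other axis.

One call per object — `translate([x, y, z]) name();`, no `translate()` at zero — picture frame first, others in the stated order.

picture_frame();
translate([-1096, 0, 0]) door_frame();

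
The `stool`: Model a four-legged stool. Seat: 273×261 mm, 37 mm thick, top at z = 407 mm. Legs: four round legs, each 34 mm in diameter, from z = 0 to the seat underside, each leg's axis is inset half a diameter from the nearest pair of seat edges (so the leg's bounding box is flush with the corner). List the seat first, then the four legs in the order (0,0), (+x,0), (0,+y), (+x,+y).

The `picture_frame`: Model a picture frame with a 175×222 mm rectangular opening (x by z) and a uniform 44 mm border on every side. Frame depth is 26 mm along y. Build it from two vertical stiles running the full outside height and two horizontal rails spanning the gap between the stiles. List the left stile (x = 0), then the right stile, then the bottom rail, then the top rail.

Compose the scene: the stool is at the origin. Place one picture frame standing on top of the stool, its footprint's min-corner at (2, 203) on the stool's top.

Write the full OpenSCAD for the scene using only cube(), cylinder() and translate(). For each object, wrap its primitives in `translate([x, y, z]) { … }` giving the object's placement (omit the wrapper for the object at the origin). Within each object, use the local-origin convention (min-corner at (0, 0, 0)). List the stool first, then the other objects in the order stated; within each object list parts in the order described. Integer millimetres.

translate([0, 0, 370]) cube([273, 261, 37]);
translate([17, 17, 0]) cylinder(h = 370, r = 17);
translate([256, 17, 0]) cylinder(h = 370, r = 17);
translate([17, 244, 0]) cylinder(h = 370, r = 17);
translate([256, 244, 0]) cylinder(h = 370, r = 17);
translate([2, 203, 407]) {
  cube([44, 26, 310]);
  translate([219, 0, 0]) cube([44, 26, 310]);
  translate([44, 0, 0]) cube([175, 26, 44]);
  translate([44, 0, 266]) cube([175, 26, 44]);
}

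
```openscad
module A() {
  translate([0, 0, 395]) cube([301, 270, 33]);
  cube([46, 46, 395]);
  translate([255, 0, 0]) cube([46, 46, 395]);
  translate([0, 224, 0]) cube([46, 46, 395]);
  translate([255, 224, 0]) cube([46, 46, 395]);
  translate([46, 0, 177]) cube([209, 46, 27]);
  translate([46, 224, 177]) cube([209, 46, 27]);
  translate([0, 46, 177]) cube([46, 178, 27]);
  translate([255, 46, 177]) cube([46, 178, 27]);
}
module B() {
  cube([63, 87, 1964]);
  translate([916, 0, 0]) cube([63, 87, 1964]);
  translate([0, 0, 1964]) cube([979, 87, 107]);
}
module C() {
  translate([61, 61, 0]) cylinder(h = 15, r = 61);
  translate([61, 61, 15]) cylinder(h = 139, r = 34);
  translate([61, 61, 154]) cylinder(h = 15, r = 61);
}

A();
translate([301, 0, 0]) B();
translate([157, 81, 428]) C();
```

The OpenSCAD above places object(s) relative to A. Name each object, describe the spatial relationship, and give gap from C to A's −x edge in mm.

A is a stool. B is a door frame. C is a spool. The door frame is against the stool's +x side, with their −y faces flush. The spool is on top of the stool. The gap from the spool to the stool's −x edge is 157 mm.

The spool's min-x is at 157; the stool's min-x is 0; gap = 157 mm.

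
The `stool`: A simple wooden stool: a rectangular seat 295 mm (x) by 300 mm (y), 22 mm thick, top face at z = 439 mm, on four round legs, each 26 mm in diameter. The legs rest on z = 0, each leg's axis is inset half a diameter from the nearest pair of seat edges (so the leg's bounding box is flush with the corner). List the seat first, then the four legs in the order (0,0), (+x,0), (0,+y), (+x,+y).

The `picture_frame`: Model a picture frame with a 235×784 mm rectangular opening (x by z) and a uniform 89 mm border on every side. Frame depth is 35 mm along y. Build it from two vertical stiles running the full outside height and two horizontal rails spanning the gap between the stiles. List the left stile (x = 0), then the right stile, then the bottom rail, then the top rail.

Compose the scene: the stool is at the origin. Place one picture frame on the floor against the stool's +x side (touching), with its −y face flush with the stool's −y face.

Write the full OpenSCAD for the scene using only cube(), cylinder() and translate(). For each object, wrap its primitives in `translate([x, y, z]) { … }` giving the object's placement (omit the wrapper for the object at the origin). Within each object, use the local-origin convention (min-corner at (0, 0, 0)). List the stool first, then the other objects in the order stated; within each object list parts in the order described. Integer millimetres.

translate([0, 0, 417]) cube([295, 300, 22]);
translate([13, 13, 0]) cylinder(h = 417, r = 13);
translate([282, 13, 0]) cylinder(h = 417, r = 13);
translate([13, 287, 0]) cylinder(h = 417, r = 13);
translate([282, 287, 0]) cylinder(h = 417, r = 13);
translate([295, 0, 0]) {
  cube([89, 35, 962]);
  translate([324, 0, 0]) cube([89, 35, 962]);
  translate([89, 0, 0]) cube([235, 35, 89]);
  translate([89, 0, 873]) cube([235, 35, 89]);
}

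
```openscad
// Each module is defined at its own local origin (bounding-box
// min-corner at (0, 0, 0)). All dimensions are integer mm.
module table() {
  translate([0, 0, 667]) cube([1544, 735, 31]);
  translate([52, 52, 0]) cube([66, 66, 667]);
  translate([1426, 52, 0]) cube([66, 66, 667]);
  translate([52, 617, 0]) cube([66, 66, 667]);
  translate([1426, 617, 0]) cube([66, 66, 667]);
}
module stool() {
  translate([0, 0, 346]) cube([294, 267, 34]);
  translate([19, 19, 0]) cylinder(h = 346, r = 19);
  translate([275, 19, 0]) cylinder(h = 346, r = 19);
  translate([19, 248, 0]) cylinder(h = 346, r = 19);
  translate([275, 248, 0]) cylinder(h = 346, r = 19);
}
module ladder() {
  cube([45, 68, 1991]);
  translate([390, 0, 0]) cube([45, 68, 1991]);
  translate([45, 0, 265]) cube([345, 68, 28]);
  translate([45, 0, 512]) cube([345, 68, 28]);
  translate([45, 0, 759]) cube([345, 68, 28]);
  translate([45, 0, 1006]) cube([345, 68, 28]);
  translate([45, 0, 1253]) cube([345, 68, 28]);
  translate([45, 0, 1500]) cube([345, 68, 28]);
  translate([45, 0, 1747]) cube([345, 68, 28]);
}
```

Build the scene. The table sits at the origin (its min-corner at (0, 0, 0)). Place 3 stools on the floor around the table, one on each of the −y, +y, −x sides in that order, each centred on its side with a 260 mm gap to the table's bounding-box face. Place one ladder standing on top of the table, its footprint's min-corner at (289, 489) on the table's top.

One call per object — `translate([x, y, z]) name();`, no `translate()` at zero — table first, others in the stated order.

table();
translate([625, -527, 0]) stool();
translate([625, 995, 0]) stool();
translate([-554, 234, 0]) stool();
translate([289, 489, 698]) ladder();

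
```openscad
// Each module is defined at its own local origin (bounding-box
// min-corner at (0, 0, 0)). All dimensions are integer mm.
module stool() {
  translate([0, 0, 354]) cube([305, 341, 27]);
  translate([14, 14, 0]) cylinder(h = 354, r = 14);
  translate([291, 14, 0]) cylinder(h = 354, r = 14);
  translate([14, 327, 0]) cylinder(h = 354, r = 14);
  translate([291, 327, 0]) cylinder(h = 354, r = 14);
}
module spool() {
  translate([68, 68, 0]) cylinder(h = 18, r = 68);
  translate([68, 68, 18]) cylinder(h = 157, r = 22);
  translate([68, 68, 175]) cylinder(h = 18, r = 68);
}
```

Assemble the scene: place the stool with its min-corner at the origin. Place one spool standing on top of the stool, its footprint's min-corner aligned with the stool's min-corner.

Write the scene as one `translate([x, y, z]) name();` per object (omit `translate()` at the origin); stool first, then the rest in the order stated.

stool();
translate([0, 0, 381]) spool();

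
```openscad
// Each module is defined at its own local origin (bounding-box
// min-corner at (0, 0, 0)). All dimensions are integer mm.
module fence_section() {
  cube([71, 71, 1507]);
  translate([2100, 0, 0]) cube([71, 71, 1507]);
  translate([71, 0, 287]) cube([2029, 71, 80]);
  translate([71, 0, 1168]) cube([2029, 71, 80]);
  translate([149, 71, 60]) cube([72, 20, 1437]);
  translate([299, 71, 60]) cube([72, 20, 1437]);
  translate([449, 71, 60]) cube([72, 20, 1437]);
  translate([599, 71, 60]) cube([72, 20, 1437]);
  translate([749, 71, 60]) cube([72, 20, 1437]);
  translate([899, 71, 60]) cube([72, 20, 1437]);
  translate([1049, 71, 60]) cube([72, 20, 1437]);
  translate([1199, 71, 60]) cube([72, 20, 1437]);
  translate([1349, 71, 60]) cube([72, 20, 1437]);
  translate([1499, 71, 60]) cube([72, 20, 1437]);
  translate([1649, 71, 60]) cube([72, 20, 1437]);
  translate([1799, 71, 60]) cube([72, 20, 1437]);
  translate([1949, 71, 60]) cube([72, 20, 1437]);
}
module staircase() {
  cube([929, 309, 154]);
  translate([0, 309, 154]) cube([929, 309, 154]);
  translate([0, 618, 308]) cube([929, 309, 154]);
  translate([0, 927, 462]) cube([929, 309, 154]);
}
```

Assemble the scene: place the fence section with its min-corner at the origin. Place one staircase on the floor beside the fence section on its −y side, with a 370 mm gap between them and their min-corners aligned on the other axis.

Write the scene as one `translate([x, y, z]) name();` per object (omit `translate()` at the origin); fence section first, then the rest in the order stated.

fence_section();
translate([0, -1606, 0]) staircase();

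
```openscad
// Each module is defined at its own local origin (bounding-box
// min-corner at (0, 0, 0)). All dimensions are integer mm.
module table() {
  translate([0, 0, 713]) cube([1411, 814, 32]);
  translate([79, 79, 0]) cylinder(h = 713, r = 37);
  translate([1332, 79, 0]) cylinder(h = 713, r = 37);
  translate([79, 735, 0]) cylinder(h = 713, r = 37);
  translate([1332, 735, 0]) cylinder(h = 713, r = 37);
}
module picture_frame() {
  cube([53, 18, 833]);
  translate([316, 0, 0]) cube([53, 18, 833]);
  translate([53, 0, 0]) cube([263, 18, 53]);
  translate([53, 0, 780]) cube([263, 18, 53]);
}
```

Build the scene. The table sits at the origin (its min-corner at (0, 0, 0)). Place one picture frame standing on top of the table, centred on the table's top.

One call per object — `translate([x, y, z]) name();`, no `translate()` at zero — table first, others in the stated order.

table();
translate([521, 398, 745]) picture_frame();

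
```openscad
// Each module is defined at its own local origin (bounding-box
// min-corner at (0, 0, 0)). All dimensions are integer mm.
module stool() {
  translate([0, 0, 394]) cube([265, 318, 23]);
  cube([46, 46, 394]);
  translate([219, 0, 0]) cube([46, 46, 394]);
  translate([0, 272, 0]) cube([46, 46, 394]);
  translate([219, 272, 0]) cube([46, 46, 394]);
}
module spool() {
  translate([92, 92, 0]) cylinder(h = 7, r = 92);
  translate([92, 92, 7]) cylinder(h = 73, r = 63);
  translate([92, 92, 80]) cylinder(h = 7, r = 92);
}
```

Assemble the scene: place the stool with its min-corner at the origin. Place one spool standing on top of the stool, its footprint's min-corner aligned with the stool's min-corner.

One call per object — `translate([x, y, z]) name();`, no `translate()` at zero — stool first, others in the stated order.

stool();
translate([0, 0, 417]) spool();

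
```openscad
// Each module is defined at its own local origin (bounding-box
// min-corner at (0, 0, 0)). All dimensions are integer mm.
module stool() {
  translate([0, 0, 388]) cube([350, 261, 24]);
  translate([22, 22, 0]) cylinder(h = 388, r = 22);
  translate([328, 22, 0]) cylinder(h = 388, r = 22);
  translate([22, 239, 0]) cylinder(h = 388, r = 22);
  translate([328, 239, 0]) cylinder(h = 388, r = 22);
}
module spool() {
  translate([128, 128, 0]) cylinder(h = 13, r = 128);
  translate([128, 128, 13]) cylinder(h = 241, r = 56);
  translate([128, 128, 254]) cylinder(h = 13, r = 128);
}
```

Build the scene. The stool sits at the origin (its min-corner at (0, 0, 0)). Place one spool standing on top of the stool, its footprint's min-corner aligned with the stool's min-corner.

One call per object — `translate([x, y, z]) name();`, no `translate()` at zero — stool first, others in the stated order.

stool();
translate([0, 0, 412]) spool();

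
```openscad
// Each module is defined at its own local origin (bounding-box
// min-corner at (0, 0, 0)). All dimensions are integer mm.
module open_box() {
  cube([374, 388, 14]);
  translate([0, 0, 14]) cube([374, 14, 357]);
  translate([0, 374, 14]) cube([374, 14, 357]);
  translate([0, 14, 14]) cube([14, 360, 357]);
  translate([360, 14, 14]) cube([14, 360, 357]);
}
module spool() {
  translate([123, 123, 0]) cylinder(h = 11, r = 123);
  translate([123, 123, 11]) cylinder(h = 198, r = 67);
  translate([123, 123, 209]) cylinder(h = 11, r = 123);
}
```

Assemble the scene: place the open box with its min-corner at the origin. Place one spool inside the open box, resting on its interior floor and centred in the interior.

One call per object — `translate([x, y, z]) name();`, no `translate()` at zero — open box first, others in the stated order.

open_box();
translate([64, 71, 14]) spool();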